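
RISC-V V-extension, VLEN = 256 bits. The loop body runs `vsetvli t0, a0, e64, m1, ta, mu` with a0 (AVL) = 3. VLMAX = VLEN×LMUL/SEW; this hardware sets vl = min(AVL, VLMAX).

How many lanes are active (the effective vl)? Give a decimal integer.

vl = 3

VLMAX = (256 × 1) / 64 = 4 lanes
vl = min(AVL, VLMAX) = min(3, 4) = 3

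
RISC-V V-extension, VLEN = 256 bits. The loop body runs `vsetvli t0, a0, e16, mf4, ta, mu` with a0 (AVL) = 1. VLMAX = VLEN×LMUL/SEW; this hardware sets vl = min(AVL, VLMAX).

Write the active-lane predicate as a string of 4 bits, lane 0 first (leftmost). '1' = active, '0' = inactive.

lanes per group: 256·1/4/16 = 4
AVL=1 ≤ VLMAX=4, so vl = 1
bits (lane 0 leftmost): 1000

predicate = 1000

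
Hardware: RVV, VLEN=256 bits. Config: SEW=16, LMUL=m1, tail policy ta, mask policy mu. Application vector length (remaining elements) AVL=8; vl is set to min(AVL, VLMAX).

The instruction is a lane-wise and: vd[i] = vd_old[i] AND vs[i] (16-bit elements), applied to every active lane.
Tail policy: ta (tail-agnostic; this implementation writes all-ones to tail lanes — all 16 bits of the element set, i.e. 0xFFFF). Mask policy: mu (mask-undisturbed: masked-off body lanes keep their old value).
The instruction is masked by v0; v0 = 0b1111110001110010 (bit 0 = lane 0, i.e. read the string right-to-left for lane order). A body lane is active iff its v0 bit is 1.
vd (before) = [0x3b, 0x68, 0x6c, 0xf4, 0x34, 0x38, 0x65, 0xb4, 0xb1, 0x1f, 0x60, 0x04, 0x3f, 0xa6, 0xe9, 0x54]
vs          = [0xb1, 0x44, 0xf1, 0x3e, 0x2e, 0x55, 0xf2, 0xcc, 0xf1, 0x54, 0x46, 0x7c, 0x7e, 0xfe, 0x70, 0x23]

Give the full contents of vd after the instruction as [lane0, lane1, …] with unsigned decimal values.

VLMAX = (256 × 1) / 16 = 16 lanes
vl = min(AVL, VLMAX) = min(8, 16) = 8
vd[0] mask-off/keep -> 0x3b
vd[1] and(0x68,0x44) -> 0x40
vd[2] mask-off/keep -> 0x6c
vd[3] mask-off/keep -> 0xf4
vd[4] and(0x34,0x2e) -> 0x24
vd[5] and(0x38,0x55) -> 0x10
vd[6] and(0x65,0xf2) -> 0x60
vd[7] mask-off/keep -> 0xb4
vd[8] tail/ones -> 0xffff
vd[9] tail/ones -> 0xffff
vd[10] tail/ones -> 0xffff
vd[11] tail/ones -> 0xffff
vd[12] tail/ones -> 0xffff
vd[13] tail/ones -> 0xffff
vd[14] tail/ones -> 0xffff
vd[15] tail/ones -> 0xffff

vd = [59, 64, 108, 244, 36, 16, 96, 180, 65535, 65535, 65535, 65535, 65535, 65535, 65535, 65535]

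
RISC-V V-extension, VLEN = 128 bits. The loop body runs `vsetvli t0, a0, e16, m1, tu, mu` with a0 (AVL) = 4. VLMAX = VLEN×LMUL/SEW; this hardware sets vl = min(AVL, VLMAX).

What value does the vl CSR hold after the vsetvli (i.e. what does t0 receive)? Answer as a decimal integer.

vl = 4

VLMAX = VLEN×LMUL/SEW = 128×1/16 = 8
AVL=4 ≤ VLMAX=8, so vl = 4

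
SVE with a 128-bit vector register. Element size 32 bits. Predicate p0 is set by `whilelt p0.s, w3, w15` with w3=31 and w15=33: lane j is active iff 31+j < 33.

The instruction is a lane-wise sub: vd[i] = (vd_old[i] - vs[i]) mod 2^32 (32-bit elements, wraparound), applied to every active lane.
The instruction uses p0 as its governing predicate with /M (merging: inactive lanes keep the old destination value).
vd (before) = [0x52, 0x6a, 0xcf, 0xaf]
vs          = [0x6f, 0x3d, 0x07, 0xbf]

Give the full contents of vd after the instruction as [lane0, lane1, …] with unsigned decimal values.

vd = [4294967267, 45, 207, 175]

register lanes = 128/32 = 4
whilelt: lane j active iff 31+j < 33 → j < 2 → 2 active
vd[0] sub(0x52,0x6f) -> 0xffffffe3
vd[1] sub(0x6a,0x3d) -> 0x2d
vd[2] tail/keep -> 0xcf
vd[3] tail/keep -> 0xaf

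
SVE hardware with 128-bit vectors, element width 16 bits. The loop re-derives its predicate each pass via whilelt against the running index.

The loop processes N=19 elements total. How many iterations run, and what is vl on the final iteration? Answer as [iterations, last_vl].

[iterations, last_vl] = [3, 3]

128-bit reg / 16-bit elem → 8 lanes
19 elements at 8/iter → 3 passes, remainder 3 on the last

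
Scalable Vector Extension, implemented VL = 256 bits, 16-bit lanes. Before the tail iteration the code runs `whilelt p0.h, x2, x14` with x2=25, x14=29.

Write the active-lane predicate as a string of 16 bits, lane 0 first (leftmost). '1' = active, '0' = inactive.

predicate = 1111000000000000

256-bit reg / 16-bit elem → 16 lanes
active while 25+j < 29, i.e. j ∈ [0,4) capped at 16 ⇒ 4
bits (lane 0 leftmost): 1111000000000000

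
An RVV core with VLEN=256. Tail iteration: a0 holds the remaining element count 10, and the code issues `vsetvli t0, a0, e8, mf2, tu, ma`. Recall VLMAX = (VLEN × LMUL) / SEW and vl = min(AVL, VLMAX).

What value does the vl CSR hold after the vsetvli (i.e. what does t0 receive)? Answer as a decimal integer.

lanes per group: 256·1/2/8 = 16
AVL=10 ≤ VLMAX=16, so vl = 10

vl = 10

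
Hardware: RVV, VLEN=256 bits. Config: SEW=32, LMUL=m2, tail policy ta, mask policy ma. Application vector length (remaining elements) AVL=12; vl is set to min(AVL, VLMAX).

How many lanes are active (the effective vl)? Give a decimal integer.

vl = 12

VLMAX = VLEN×LMUL/SEW = 256×2/32 = 16
vl ← min(12, 16) = 12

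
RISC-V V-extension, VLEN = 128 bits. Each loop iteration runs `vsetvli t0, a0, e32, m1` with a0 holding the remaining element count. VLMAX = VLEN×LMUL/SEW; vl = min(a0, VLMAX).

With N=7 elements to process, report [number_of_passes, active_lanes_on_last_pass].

lanes per group: 128·1/32 = 4
iterations = ceil(7/4) = 2; final-pass vl = 3

[iterations, last_vl] = [2, 3]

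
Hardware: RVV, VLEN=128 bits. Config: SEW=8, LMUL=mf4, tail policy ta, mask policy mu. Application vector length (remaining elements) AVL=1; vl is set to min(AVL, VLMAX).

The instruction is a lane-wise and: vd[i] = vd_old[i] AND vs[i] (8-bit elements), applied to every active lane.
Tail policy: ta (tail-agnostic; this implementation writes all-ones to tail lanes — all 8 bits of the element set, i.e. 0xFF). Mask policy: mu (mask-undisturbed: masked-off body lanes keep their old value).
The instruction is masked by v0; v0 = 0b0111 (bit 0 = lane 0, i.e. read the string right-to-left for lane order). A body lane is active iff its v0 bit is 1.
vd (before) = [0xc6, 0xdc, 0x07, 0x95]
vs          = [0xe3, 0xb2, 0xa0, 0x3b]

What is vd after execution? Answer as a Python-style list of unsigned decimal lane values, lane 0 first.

vd = [194, 255, 255, 255]

VLMAX = (128 × 1/4) / 8 = 4 lanes
AVL=1 ≤ VLMAX=4, so vl = 1
vd[0] and(0xc6,0xe3) -> 0xc2
vd[1] tail/ones -> 0xff
vd[2] tail/ones -> 0xff
vd[3] tail/ones -> 0xff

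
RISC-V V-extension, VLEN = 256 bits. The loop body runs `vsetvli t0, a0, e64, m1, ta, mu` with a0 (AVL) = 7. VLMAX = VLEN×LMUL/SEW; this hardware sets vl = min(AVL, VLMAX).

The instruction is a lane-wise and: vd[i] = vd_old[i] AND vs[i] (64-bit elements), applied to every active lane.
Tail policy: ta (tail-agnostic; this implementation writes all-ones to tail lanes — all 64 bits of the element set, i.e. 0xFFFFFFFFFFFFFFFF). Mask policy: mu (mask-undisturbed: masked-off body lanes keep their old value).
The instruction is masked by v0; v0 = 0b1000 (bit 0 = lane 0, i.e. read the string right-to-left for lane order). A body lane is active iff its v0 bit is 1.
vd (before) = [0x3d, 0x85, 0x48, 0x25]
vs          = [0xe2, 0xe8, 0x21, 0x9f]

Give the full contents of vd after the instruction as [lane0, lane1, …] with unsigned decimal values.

lanes per group: 256·1/64 = 4
vl ← min(7, 4) = 4
lane  0: mask-off/keep ⇒ 0x3d
lane  1: mask-off/keep ⇒ 0x85
lane  2: mask-off/keep ⇒ 0x48
lane  3: and(0x25,0x9f) ⇒ 0x05

vd = [61, 133, 72, 5]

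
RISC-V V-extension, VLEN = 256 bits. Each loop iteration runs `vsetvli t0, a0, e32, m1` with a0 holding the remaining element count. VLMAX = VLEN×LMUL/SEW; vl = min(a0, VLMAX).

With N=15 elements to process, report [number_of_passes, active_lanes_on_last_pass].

[iterations, last_vl] = [2, 7]

VLMAX = VLEN×LMUL/SEW = 256×1/32 = 8
iterations = ceil(15/8) = 2; final-pass vl = 7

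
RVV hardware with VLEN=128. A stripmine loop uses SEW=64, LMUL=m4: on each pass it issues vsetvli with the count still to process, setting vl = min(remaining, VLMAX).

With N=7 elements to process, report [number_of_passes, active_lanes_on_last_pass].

[iterations, last_vl] = [1, 7]

lanes per group: 128·4/64 = 8
iterations = ceil(7/8) = 1; final-pass vl = 7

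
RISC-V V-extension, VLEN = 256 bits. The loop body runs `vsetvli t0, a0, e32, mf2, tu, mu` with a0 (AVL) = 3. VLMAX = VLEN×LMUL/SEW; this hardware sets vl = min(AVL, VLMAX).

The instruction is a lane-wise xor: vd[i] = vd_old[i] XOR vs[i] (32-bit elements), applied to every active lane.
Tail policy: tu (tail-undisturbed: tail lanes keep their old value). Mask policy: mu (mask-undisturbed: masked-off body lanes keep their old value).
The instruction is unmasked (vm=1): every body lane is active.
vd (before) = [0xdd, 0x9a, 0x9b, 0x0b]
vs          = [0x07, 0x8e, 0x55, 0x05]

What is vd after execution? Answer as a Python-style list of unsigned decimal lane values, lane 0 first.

vd = [218, 20, 206, 11]

lanes per group: 256·1/2/32 = 4
vl ← min(3, 4) = 3
vd[0] xor(0xdd,0x07) -> 0xda
vd[1] xor(0x9a,0x8e) -> 0x14
vd[2] xor(0x9b,0x55) -> 0xce
vd[3] tail/keep -> 0x0b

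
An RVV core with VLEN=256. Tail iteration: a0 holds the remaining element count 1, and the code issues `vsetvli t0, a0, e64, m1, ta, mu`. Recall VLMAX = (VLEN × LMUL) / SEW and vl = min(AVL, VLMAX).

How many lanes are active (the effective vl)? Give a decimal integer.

vl = 1

VLMAX = (256 × 1) / 64 = 4 lanes
vl = min(AVL, VLMAX) = min(1, 4) = 1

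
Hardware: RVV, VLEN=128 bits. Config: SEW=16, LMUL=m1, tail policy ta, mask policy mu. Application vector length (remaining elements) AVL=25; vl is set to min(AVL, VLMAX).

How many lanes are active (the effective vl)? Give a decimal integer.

vl = 8

VLMAX = VLEN×LMUL/SEW = 128×1/16 = 8
vl = min(AVL, VLMAX) = min(25, 8) = 8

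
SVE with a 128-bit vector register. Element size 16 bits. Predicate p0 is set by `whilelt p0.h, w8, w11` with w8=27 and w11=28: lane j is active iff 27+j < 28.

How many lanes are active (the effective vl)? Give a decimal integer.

vl = 1

lane count: 128 div 16 = 8
whilelt: lane j active iff 27+j < 28 → j < 1 → 1 active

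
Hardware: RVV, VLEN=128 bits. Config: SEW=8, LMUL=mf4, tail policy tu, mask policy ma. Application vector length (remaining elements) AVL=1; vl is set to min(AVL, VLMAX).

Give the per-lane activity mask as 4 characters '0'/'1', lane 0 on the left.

VLMAX = VLEN×LMUL/SEW = 128×1/4/8 = 4
vl ← min(1, 4) = 1
bits (lane 0 leftmost): 1000

predicate = 1000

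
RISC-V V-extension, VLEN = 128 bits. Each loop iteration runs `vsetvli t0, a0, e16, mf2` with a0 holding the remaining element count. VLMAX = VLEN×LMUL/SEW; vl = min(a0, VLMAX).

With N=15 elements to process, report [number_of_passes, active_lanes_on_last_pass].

VLMAX = VLEN×LMUL/SEW = 128×1/2/16 = 4
15 elements at 4/iter → 4 passes, remainder 3 on the last

[iterations, last_vl] = [4, 3]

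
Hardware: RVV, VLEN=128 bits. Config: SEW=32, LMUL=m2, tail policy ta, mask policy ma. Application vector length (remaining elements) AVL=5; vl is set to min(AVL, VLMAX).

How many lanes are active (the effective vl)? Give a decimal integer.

VLMAX = VLEN×LMUL/SEW = 128×2/32 = 8
vl ← min(5, 8) = 5

vl = 5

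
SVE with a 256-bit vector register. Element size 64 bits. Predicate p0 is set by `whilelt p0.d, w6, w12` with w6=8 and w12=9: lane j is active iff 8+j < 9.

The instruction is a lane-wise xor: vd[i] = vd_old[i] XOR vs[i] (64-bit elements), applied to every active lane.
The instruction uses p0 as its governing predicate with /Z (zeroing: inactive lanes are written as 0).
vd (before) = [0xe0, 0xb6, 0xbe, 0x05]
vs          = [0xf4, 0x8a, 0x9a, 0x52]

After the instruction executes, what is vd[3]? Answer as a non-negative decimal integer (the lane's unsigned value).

vd[3] = 0

register lanes = 256/64 = 4
p0[j] = (8+j < 9); true for j=0..0 → 1 lanes set
vd[0] xor(0xe0,0xf4) -> 0x14
vd[1] tail/zero -> 0x00
vd[2] tail/zero -> 0x00
vd[3] tail/zero -> 0x00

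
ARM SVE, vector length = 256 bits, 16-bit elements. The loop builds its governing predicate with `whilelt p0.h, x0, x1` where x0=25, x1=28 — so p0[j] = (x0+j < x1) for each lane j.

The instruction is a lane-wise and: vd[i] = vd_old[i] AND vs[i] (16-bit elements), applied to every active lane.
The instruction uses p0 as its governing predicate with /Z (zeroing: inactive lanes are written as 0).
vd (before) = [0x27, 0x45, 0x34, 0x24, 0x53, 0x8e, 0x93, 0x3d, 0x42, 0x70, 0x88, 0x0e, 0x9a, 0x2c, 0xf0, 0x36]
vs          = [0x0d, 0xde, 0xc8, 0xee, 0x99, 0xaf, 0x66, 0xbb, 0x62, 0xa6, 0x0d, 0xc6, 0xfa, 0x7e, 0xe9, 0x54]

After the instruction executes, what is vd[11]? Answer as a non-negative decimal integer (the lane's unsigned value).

vd[11] = 0

256-bit reg / 16-bit elem → 16 lanes
p0[j] = (25+j < 28); true for j=0..2 → 3 lanes set
lane  0: and(0x27,0x0d) ⇒ 0x05
lane  1: and(0x45,0xde) ⇒ 0x44
lane  2: and(0x34,0xc8) ⇒ 0x00
lane  3: tail/zero ⇒ 0x00
lane  4: tail/zero ⇒ 0x00
lane  5: tail/zero ⇒ 0x00
lane  6: tail/zero ⇒ 0x00
lane  7: tail/zero ⇒ 0x00
lane  8: tail/zero ⇒ 0x00
lane  9: tail/zero ⇒ 0x00
lane 10: tail/zero ⇒ 0x00
lane 11: tail/zero ⇒ 0x00
lane 12: tail/zero ⇒ 0x00
lane 13: tail/zero ⇒ 0x00
lane 14: tail/zero ⇒ 0x00
lane 15: tail/zero ⇒ 0x00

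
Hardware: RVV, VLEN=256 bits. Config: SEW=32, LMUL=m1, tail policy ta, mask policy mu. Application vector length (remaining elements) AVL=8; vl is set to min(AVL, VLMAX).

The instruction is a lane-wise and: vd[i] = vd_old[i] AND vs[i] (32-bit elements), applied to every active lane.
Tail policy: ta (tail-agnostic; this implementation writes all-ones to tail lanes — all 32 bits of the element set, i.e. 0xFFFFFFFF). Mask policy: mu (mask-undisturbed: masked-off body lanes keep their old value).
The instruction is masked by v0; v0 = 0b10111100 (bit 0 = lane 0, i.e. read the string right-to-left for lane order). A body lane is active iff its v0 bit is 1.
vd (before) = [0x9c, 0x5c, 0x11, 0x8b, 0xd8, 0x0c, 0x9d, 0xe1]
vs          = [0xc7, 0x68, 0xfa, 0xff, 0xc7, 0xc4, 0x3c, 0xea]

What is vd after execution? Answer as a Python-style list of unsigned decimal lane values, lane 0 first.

VLMAX = VLEN×LMUL/SEW = 256×1/32 = 8
vl ← min(8, 8) = 8
[0] mask-off/keep = 0x9c
[1] mask-off/keep = 0x5c
[2] and(0x11,0xfa) = 0x10
[3] and(0x8b,0xff) = 0x8b
[4] and(0xd8,0xc7) = 0xc0
[5] and(0x0c,0xc4) = 0x04
[6] mask-off/keep = 0x9d
[7] and(0xe1,0xea) = 0xe0

vd = [156, 92, 16, 139, 192, 4, 157, 224]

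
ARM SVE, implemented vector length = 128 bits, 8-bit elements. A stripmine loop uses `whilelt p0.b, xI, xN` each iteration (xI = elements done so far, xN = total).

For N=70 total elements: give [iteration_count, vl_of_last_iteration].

lane count: 128 div 8 = 16
70 elements at 16/iter → 5 passes, remainder 6 on the last

[iterations, last_vl] = [5, 6]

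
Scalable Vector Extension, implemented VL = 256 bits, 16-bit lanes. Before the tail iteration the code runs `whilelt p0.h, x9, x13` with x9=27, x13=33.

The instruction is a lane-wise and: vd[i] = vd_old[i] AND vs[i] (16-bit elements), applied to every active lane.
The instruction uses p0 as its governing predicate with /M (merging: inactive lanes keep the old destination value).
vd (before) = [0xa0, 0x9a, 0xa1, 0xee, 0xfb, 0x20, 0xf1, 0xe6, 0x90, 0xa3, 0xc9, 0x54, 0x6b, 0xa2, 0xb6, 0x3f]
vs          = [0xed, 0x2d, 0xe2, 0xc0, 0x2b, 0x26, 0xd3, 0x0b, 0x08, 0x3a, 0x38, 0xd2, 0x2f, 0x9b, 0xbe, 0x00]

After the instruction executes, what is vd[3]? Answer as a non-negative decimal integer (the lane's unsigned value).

vd[3] = 192

256-bit reg / 16-bit elem → 16 lanes
p0[j] = (27+j < 33); true for j=0..5 → 6 lanes set
lane  0: and(0xa0,0xed) ⇒ 0xa0
lane  1: and(0x9a,0x2d) ⇒ 0x08
lane  2: and(0xa1,0xe2) ⇒ 0xa0
lane  3: and(0xee,0xc0) ⇒ 0xc0
lane  4: and(0xfb,0x2b) ⇒ 0x2b
lane  5: and(0x20,0x26) ⇒ 0x20
lane  6: tail/keep ⇒ 0xf1
lane  7: tail/keep ⇒ 0xe6
lane  8: tail/keep ⇒ 0x90
lane  9: tail/keep ⇒ 0xa3
lane 10: tail/keep ⇒ 0xc9
lane 11: tail/keep ⇒ 0x54
lane 12: tail/keep ⇒ 0x6b
lane 13: tail/keep ⇒ 0xa2
lane 14: tail/keep ⇒ 0xb6
lane 15: tail/keep ⇒ 0x3f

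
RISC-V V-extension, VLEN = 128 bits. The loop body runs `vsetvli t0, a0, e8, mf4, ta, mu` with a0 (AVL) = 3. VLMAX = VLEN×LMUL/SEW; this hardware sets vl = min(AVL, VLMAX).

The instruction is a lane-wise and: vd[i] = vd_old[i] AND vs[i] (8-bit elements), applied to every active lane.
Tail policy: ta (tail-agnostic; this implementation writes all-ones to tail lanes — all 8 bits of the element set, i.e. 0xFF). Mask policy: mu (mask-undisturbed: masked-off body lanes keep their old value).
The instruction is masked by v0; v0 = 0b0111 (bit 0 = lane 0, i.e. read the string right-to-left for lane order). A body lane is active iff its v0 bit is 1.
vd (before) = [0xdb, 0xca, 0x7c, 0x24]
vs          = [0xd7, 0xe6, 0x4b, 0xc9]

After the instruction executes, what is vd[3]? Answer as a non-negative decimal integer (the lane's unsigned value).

vd[3] = 255

VLMAX = (128 × 1/4) / 8 = 4 lanes
AVL=3 ≤ VLMAX=4, so vl = 3
  i=0: and(0xdb,0xd7) → 211
  i=1: and(0xca,0xe6) → 194
  i=2: and(0x7c,0x4b) → 72
  i=3: tail/ones → 255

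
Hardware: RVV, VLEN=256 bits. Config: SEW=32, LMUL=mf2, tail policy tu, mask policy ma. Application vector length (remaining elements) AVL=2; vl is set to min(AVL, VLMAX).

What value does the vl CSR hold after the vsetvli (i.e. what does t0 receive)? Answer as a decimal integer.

vl = 2

VLMAX = VLEN×LMUL/SEW = 256×1/2/32 = 4
vl ← min(2, 4) = 2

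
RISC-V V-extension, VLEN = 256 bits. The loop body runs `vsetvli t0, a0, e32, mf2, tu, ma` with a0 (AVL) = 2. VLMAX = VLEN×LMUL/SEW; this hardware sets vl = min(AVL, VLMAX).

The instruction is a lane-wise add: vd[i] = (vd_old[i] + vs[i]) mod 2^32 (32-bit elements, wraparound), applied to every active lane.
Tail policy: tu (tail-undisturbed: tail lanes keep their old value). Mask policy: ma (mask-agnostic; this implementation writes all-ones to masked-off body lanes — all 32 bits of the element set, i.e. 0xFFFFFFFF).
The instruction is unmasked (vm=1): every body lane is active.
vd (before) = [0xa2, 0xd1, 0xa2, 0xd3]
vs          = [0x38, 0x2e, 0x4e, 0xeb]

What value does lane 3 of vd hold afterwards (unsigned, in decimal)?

vd[3] = 211

VLMAX = VLEN×LMUL/SEW = 256×1/2/32 = 4
vl ← min(2, 4) = 2
vd[0] add(0xa2,0x38) -> 0xda
vd[1] add(0xd1,0x2e) -> 0xff
vd[2] tail/keep -> 0xa2
vd[3] tail/keep -> 0xd3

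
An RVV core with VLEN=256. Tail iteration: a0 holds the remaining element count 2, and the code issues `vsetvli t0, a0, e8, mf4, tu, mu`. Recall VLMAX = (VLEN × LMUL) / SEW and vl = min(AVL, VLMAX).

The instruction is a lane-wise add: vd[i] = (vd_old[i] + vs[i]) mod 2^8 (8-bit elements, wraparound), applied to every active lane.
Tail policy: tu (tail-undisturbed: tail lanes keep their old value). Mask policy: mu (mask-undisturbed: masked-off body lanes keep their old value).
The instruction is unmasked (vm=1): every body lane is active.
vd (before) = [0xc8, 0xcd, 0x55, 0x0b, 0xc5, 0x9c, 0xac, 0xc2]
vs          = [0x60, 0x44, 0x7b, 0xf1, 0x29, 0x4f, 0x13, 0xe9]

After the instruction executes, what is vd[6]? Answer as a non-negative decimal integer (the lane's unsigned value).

vd[6] = 172

VLMAX = VLEN×LMUL/SEW = 256×1/4/8 = 8
vl ← min(2, 8) = 2
lane  0: add(0xc8,0x60) ⇒ 0x28
lane  1: add(0xcd,0x44) ⇒ 0x11
lane  2: tail/keep ⇒ 0x55
lane  3: tail/keep ⇒ 0x0b
lane  4: tail/keep ⇒ 0xc5
lane  5: tail/keep ⇒ 0x9c
lane  6: tail/keep ⇒ 0xac
lane  7: tail/keep ⇒ 0xc2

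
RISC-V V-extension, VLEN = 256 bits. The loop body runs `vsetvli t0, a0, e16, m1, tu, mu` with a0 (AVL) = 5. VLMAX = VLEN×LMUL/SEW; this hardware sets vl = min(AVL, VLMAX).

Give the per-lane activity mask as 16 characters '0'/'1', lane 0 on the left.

lanes per group: 256·1/16 = 16
vl ← min(5, 16) = 5
bits (lane 0 leftmost): 1111100000000000

predicate = 1111100000000000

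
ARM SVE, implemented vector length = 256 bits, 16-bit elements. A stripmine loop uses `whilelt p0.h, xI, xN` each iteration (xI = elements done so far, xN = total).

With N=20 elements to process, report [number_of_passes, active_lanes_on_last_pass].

[iterations, last_vl] = [2, 4]

256-bit reg / 16-bit elem → 16 lanes
20 elements at 16/iter → 2 passes, remainder 4 on the last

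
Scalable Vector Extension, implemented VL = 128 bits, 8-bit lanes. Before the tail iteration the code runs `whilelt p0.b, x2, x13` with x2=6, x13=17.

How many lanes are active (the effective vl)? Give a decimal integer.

vl = 11

register lanes = 128/8 = 16
active while 6+j < 17, i.e. j ∈ [0,11) capped at 16 ⇒ 11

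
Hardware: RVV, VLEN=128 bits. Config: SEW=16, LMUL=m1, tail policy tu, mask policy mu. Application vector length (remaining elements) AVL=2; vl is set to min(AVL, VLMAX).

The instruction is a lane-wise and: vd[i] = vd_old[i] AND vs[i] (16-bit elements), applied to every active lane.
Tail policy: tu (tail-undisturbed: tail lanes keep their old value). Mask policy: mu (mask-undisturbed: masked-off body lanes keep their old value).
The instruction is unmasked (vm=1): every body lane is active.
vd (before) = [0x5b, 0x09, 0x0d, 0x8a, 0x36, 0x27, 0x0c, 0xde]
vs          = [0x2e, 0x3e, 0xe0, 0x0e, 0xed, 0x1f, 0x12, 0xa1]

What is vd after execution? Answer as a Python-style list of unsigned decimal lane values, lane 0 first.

VLMAX = VLEN×LMUL/SEW = 128×1/16 = 8
vl ← min(2, 8) = 2
lane  0: and(0x5b,0x2e) ⇒ 0x0a
lane  1: and(0x09,0x3e) ⇒ 0x08
lane  2: tail/keep ⇒ 0x0d
lane  3: tail/keep ⇒ 0x8a
lane  4: tail/keep ⇒ 0x36
lane  5: tail/keep ⇒ 0x27
lane  6: tail/keep ⇒ 0x0c
lane  7: tail/keep ⇒ 0xde

vd = [10, 8, 13, 138, 54, 39, 12, 222]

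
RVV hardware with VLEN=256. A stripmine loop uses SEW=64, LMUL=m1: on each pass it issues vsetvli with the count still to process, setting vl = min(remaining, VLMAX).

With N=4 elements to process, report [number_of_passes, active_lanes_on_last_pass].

[iterations, last_vl] = [1, 4]

VLMAX = VLEN×LMUL/SEW = 256×1/64 = 4
4 elements at 4/iter → 1 passes, remainder 4 on the last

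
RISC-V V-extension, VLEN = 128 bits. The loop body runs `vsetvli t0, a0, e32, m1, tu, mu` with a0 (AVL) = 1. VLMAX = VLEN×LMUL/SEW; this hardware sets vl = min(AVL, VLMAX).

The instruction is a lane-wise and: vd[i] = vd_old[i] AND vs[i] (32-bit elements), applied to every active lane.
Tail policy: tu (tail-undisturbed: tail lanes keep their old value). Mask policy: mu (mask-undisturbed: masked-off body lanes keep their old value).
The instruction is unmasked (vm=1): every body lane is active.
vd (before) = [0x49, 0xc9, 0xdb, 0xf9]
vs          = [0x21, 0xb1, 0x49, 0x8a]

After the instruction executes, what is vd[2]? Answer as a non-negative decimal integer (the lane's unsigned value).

VLMAX = VLEN×LMUL/SEW = 128×1/32 = 4
vl = min(AVL, VLMAX) = min(1, 4) = 1
vd[0] and(0x49,0x21) -> 0x01
vd[1] tail/keep -> 0xc9
vd[2] tail/keep -> 0xdb
vd[3] tail/keep -> 0xf9

vd[2] = 219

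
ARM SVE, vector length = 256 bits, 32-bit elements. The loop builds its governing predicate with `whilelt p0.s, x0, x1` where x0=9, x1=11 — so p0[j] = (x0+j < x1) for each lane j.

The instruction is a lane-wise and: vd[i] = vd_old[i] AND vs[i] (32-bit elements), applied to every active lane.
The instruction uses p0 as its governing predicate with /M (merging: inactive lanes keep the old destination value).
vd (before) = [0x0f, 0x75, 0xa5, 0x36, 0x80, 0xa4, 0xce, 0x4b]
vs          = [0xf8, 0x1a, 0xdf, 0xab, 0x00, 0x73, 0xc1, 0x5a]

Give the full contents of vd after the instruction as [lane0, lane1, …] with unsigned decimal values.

register lanes = 256/32 = 8
active while 9+j < 11, i.e. j ∈ [0,2) capped at 8 ⇒ 2
vd[0] and(0x0f,0xf8) -> 0x08
vd[1] and(0x75,0x1a) -> 0x10
vd[2] tail/keep -> 0xa5
vd[3] tail/keep -> 0x36
vd[4] tail/keep -> 0x80
vd[5] tail/keep -> 0xa4
vd[6] tail/keep -> 0xce
vd[7] tail/keep -> 0x4b

vd = [8, 16, 165, 54, 128, 164, 206, 75]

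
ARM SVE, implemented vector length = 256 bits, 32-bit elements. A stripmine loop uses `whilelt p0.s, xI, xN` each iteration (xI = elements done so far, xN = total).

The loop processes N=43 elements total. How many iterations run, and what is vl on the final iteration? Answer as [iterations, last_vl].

register lanes = 256/32 = 8
iterations = ceil(43/8) = 6; final-pass vl = 3

[iterations, last_vl] = [6, 3]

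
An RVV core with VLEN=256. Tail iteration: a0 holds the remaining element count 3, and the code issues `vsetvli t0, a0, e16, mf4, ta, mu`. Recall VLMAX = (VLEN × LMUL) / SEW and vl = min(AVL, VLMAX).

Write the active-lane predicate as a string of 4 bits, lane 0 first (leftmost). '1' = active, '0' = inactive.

predicate = 1110

VLMAX = (256 × 1/4) / 16 = 4 lanes
AVL=3 ≤ VLMAX=4, so vl = 3
bits (lane 0 leftmost): 1110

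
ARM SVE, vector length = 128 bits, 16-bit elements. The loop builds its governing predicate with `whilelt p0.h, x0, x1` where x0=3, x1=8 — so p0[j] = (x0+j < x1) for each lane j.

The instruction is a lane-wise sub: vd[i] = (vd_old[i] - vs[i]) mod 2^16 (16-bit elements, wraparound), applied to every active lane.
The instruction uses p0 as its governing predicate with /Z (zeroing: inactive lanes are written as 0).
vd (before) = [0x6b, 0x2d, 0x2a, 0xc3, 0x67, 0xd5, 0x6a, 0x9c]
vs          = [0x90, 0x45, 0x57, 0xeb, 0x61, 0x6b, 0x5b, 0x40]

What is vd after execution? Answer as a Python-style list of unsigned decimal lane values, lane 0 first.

vd = [65499, 65512, 65491, 65496, 6, 0, 0, 0]

128-bit reg / 16-bit elem → 8 lanes
p0[j] = (3+j < 8); true for j=0..4 → 5 lanes set
lane  0: sub(0x6b,0x90) ⇒ 0xffdb
lane  1: sub(0x2d,0x45) ⇒ 0xffe8
lane  2: sub(0x2a,0x57) ⇒ 0xffd3
lane  3: sub(0xc3,0xeb) ⇒ 0xffd8
lane  4: sub(0x67,0x61) ⇒ 0x06
lane  5: tail/zero ⇒ 0x00
lane  6: tail/zero ⇒ 0x00
lane  7: tail/zero ⇒ 0x00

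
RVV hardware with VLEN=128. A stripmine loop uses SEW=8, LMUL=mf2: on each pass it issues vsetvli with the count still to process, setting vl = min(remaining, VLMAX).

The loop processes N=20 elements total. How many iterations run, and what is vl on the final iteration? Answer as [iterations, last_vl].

[iterations, last_vl] = [3, 4]

lanes per group: 128·1/2/8 = 8
iterations = ceil(20/8) = 3; final-pass vl = 4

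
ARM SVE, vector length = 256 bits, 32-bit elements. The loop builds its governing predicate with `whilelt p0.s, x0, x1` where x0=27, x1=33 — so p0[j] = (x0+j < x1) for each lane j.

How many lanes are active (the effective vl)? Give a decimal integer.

vl = 6

lane count: 256 div 32 = 8
active while 27+j < 33, i.e. j ∈ [0,6) capped at 8 ⇒ 6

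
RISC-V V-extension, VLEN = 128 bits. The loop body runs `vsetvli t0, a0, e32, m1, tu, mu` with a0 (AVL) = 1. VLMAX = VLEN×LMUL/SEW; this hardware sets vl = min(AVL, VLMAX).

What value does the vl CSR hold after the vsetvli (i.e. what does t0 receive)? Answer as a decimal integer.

VLMAX = (128 × 1) / 32 = 4 lanes
vl = min(AVL, VLMAX) = min(1, 4) = 1

vl = 1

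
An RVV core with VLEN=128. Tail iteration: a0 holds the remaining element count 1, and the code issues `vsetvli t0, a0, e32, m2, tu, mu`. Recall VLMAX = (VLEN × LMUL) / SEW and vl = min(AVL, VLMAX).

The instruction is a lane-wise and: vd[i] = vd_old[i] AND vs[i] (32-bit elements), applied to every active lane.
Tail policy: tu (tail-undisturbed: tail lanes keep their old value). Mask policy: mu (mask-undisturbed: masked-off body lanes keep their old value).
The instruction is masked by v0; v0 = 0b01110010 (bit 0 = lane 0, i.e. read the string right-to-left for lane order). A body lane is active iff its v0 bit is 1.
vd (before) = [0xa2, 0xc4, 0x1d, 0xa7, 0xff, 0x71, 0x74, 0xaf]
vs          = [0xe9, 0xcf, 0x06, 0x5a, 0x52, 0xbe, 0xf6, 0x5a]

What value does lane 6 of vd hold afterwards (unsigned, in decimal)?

vd[6] = 116

VLMAX = VLEN×LMUL/SEW = 128×2/32 = 8
vl = min(AVL, VLMAX) = min(1, 8) = 1
vd[0] mask-off/keep -> 0xa2
vd[1] tail/keep -> 0xc4
vd[2] tail/keep -> 0x1d
vd[3] tail/keep -> 0xa7
vd[4] tail/keep -> 0xff
vd[5] tail/keep -> 0x71
vd[6] tail/keep -> 0x74
vd[7] tail/keep -> 0xaf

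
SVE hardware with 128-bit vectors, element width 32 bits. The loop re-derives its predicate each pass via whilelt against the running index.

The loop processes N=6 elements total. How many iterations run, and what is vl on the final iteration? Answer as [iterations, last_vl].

[iterations, last_vl] = [2, 2]

128-bit reg / 32-bit elem → 4 lanes
iterations = ceil(6/4) = 2; final-pass vl = 2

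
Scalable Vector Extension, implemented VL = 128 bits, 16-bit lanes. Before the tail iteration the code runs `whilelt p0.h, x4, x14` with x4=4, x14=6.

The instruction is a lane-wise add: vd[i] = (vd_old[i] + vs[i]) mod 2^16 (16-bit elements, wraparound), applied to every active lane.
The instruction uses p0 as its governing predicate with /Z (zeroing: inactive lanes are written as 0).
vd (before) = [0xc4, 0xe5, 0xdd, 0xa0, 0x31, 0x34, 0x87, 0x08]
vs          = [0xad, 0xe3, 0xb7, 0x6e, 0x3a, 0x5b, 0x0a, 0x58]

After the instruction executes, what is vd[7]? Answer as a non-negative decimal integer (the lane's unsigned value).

lane count: 128 div 16 = 8
p0[j] = (4+j < 6); true for j=0..1 → 2 lanes set
  i=0: add(0xc4,0xad) → 369
  i=1: add(0xe5,0xe3) → 456
  i=2: tail/zero → 0
  i=3: tail/zero → 0
  i=4: tail/zero → 0
  i=5: tail/zero → 0
  i=6: tail/zero → 0
  i=7: tail/zero → 0

vd[7] = 0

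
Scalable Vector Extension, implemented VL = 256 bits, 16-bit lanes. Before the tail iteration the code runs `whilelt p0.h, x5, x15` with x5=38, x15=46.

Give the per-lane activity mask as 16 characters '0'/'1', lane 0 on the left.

predicate = 1111111100000000

register lanes = 256/16 = 16
whilelt: lane j active iff 38+j < 46 → j < 8 → 8 active
bits (lane 0 leftmost): 1111111100000000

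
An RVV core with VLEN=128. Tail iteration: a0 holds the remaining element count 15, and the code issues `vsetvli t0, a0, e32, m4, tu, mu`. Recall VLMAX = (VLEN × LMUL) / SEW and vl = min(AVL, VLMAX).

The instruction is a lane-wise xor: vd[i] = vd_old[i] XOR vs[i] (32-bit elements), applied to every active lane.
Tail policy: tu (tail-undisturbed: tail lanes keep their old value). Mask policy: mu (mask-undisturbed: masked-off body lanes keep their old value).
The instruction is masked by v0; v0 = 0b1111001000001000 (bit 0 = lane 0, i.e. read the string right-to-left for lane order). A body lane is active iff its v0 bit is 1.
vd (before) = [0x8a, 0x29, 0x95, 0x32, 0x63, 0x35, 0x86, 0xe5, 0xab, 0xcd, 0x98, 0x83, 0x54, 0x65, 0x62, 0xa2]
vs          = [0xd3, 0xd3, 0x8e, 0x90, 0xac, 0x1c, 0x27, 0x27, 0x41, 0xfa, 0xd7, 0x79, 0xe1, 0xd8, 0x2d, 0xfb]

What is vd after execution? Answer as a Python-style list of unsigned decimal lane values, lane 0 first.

VLMAX = VLEN×LMUL/SEW = 128×4/32 = 16
vl ← min(15, 16) = 15
lane  0: mask-off/keep ⇒ 0x8a
lane  1: mask-off/keep ⇒ 0x29
lane  2: mask-off/keep ⇒ 0x95
lane  3: xor(0x32,0x90) ⇒ 0xa2
lane  4: mask-off/keep ⇒ 0x63
lane  5: mask-off/keep ⇒ 0x35
lane  6: mask-off/keep ⇒ 0x86
lane  7: mask-off/keep ⇒ 0xe5
lane  8: mask-off/keep ⇒ 0xab
lane  9: xor(0xcd,0xfa) ⇒ 0x37
lane 10: mask-off/keep ⇒ 0x98
lane 11: mask-off/keep ⇒ 0x83
lane 12: xor(0x54,0xe1) ⇒ 0xb5
lane 13: xor(0x65,0xd8) ⇒ 0xbd
lane 14: xor(0x62,0x2d) ⇒ 0x4f
lane 15: tail/keep ⇒ 0xa2

vd = [138, 41, 149, 162, 99, 53, 134, 229, 171, 55, 152, 131, 181, 189, 79, 162]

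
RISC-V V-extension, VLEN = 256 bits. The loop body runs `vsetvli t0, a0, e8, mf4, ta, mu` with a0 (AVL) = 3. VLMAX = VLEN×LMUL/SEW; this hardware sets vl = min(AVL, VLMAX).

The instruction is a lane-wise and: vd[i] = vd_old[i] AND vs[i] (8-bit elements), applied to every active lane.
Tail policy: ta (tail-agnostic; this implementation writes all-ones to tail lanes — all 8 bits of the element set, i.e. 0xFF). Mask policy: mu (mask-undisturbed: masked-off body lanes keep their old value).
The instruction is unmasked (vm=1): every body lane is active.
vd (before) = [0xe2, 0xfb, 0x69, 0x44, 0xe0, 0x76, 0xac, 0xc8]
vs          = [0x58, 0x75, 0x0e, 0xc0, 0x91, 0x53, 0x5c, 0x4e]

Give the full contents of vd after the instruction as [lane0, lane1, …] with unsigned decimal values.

VLMAX = (256 × 1/4) / 8 = 8 lanes
AVL=3 ≤ VLMAX=8, so vl = 3
[0] and(0xe2,0x58) = 0x40
[1] and(0xfb,0x75) = 0x71
[2] and(0x69,0x0e) = 0x08
[3] tail/ones = 0xff
[4] tail/ones = 0xff
[5] tail/ones = 0xff
[6] tail/ones = 0xff
[7] tail/ones = 0xff

vd = [64, 113, 8, 255, 255, 255, 255, 255]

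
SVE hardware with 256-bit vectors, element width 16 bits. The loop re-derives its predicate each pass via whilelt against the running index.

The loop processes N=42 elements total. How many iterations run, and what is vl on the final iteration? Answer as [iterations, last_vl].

[iterations, last_vl] = [3, 10]

register lanes = 256/16 = 16
42 elements at 16/iter → 3 passes, remainder 10 on the last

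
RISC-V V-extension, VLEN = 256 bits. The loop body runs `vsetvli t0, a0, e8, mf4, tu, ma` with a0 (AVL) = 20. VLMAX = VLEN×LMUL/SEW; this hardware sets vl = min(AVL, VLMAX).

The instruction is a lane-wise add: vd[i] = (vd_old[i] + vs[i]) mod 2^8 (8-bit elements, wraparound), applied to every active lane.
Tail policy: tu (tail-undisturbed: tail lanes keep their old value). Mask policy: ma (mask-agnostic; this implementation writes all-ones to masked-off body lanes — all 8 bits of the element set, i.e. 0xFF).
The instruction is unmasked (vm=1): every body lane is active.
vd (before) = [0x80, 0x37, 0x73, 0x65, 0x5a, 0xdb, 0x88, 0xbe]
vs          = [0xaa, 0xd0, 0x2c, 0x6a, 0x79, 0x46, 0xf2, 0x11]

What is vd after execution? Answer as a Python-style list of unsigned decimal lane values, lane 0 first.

VLMAX = VLEN×LMUL/SEW = 256×1/4/8 = 8
vl ← min(20, 8) = 8
  i=0: add(0x80,0xaa) → 42
  i=1: add(0x37,0xd0) → 7
  i=2: add(0x73,0x2c) → 159
  i=3: add(0x65,0x6a) → 207
  i=4: add(0x5a,0x79) → 211
  i=5: add(0xdb,0x46) → 33
  i=6: add(0x88,0xf2) → 122
  i=7: add(0xbe,0x11) → 207

vd = [42, 7, 159, 207, 211, 33, 122, 207]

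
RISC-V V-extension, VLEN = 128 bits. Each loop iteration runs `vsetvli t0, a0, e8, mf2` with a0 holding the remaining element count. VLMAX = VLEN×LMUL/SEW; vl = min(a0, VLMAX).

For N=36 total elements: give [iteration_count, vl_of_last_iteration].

lanes per group: 128·1/2/8 = 8
N=36: ⌈36/8⌉ = 5 iters; last vl = 36 − 4×8 = 4

[iterations, last_vl] = [5, 4]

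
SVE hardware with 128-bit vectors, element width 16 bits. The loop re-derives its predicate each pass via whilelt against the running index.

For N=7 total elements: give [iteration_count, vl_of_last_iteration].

128-bit reg / 16-bit elem → 8 lanes
iterations = ceil(7/8) = 1; final-pass vl = 7

[iterations, last_vl] = [1, 7]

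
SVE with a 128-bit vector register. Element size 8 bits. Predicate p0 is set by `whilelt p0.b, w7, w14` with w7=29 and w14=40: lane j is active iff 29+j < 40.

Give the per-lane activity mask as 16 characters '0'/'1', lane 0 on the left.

predicate = 1111111111100000

lane count: 128 div 8 = 16
active while 29+j < 40, i.e. j ∈ [0,11) capped at 16 ⇒ 11
bits (lane 0 leftmost): 1111111111100000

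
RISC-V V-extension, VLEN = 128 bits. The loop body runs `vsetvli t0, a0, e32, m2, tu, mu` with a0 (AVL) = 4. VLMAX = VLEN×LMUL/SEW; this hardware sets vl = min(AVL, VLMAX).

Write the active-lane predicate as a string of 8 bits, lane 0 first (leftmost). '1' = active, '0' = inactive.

predicate = 11110000

VLMAX = (128 × 2) / 32 = 8 lanes
vl ← min(4, 8) = 4
bits (lane 0 leftmost): 11110000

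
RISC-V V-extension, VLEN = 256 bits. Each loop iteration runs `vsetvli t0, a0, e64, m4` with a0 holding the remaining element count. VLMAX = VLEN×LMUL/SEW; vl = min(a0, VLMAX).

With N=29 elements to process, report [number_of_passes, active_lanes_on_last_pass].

[iterations, last_vl] = [2, 13]

lanes per group: 256·4/64 = 16
iterations = ceil(29/16) = 2; final-pass vl = 13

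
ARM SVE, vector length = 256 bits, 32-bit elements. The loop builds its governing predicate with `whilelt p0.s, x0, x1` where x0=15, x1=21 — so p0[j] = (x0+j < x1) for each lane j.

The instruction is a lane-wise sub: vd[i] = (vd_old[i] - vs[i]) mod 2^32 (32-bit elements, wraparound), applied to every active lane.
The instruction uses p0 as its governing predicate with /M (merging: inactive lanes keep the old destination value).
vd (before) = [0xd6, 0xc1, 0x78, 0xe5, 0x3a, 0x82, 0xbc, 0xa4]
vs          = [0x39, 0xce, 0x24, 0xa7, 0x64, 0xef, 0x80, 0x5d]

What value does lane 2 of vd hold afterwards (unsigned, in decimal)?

vd[2] = 84

lane count: 256 div 32 = 8
active while 15+j < 21, i.e. j ∈ [0,6) capped at 8 ⇒ 6
  i=0: sub(0xd6,0x39) → 157
  i=1: sub(0xc1,0xce) → 4294967283
  i=2: sub(0x78,0x24) → 84
  i=3: sub(0xe5,0xa7) → 62
  i=4: sub(0x3a,0x64) → 4294967254
  i=5: sub(0x82,0xef) → 4294967187
  i=6: tail/keep → 188
  i=7: tail/keep → 164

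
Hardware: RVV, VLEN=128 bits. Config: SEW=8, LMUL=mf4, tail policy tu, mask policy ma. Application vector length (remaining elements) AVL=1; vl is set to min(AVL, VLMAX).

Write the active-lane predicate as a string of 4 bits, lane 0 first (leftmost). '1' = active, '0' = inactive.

lanes per group: 128·1/4/8 = 4
vl ← min(1, 4) = 1
bits (lane 0 leftmost): 1000

predicate = 1000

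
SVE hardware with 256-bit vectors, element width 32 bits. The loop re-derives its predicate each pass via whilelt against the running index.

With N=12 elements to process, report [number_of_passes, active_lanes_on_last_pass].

[iterations, last_vl] = [2, 4]

register lanes = 256/32 = 8
iterations = ceil(12/8) = 2; final-pass vl = 4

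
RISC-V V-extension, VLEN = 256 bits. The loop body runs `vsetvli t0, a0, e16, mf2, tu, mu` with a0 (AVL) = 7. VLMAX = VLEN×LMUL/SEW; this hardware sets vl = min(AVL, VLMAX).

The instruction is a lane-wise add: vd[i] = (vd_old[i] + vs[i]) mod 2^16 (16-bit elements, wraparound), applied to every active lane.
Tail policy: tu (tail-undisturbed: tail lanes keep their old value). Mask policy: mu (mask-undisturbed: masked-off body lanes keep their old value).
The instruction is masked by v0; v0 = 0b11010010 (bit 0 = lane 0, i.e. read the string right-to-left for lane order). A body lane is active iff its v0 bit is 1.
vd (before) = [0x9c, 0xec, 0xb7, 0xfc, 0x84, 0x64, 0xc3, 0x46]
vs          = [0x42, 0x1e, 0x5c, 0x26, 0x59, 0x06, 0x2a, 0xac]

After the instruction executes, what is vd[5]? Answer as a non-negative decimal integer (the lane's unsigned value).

vd[5] = 100

lanes per group: 256·1/2/16 = 8
vl ← min(7, 8) = 7
[0] mask-off/keep = 0x9c
[1] add(0xec,0x1e) = 0x10a
[2] mask-off/keep = 0xb7
[3] mask-off/keep = 0xfc
[4] add(0x84,0x59) = 0xdd
[5] mask-off/keep = 0x64
[6] add(0xc3,0x2a) = 0xed
[7] tail/keep = 0x46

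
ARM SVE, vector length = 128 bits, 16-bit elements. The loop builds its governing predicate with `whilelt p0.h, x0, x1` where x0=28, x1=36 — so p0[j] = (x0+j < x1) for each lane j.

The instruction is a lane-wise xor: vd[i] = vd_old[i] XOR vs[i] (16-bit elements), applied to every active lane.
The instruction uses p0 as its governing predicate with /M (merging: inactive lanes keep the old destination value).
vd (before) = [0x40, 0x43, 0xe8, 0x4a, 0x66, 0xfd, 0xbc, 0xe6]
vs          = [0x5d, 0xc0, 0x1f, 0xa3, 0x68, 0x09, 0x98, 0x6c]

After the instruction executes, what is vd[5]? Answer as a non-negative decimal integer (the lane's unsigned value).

vd[5] = 244

128-bit reg / 16-bit elem → 8 lanes
active while 28+j < 36, i.e. j ∈ [0,8) capped at 8 ⇒ 8
  i=0: xor(0x40,0x5d) → 29
  i=1: xor(0x43,0xc0) → 131
  i=2: xor(0xe8,0x1f) → 247
  i=3: xor(0x4a,0xa3) → 233
  i=4: xor(0x66,0x68) → 14
  i=5: xor(0xfd,0x09) → 244
  i=6: xor(0xbc,0x98) → 36
  i=7: xor(0xe6,0x6c) → 138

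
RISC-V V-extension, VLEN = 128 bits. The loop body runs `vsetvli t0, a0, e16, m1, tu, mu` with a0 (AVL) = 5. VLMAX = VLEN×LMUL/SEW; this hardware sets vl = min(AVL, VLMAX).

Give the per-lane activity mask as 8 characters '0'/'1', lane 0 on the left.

VLMAX = (128 × 1) / 16 = 8 lanes
AVL=5 ≤ VLMAX=8, so vl = 5
bits (lane 0 leftmost): 11111000

predicate = 11111000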